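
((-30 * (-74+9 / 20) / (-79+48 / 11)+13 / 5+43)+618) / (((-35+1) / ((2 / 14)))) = -5205441 / 1953980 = -2.66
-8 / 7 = -1.14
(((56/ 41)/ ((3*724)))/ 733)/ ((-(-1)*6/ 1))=7/ 48956337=0.00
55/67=0.82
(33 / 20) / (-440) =-3 / 800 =-0.00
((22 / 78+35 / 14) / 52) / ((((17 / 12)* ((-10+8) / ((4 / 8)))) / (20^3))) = -217000 / 2873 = -75.53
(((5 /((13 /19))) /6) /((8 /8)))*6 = 95 /13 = 7.31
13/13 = 1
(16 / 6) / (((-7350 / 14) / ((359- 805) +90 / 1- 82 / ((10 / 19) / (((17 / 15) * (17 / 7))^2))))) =677498872 / 86821875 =7.80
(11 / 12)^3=1331 / 1728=0.77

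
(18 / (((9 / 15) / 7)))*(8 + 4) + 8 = 2528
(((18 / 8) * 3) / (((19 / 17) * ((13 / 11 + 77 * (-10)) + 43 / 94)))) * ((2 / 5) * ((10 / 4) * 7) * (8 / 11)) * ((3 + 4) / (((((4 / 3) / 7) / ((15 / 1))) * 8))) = -66595851 / 24152344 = -2.76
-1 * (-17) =17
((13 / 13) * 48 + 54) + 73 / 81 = 8335 / 81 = 102.90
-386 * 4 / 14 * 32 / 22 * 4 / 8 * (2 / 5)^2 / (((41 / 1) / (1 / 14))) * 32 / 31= -395264 / 17126725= -0.02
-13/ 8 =-1.62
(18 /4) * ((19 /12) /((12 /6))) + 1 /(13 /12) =933 /208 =4.49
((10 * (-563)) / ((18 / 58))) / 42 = -81635 / 189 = -431.93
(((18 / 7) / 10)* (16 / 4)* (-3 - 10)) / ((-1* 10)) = 234 / 175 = 1.34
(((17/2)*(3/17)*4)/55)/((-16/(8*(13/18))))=-13/330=-0.04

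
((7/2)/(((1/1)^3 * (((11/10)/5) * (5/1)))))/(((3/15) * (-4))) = -175/44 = -3.98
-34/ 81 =-0.42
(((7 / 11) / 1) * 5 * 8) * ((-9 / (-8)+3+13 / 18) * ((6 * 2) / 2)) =24430 / 33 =740.30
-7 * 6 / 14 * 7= -21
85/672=0.13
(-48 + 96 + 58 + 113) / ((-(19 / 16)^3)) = -897024 / 6859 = -130.78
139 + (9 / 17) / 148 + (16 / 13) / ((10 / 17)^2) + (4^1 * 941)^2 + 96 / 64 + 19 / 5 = 11585045924731 / 817700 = 14167843.86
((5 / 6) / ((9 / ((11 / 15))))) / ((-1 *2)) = -11 / 324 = -0.03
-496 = -496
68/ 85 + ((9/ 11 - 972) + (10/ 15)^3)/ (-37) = 1485721/ 54945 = 27.04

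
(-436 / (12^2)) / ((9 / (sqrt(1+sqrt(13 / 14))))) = -109 *sqrt(14 *sqrt(182)+196) / 4536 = -0.47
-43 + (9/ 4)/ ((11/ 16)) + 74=377/ 11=34.27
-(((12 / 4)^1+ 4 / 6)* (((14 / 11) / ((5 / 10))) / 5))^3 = -21952 / 3375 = -6.50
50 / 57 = 0.88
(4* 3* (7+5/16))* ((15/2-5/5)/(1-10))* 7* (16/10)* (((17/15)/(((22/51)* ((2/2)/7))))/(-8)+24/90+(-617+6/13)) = 386374079/880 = 439061.45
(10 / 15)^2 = 4 / 9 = 0.44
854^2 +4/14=5105214/7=729316.29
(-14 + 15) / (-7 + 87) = 1 / 80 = 0.01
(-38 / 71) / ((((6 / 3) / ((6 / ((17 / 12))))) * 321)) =-456 / 129149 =-0.00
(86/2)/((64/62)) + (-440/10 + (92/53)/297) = -1177631/503712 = -2.34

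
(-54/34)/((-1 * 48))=9/272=0.03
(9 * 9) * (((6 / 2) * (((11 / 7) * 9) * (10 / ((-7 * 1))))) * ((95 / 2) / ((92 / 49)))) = -11427075 / 92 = -124207.34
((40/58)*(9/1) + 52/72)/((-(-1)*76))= 3617/39672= 0.09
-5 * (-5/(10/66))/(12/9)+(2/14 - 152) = -787/28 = -28.11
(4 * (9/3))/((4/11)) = 33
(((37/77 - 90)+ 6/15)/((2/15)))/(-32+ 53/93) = 9572769/450142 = 21.27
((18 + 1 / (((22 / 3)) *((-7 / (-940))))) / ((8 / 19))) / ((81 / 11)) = 4427 / 378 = 11.71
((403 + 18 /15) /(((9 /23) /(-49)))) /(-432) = 2277667 /19440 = 117.16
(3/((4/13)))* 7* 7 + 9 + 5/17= 33119/68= 487.04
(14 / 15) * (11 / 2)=77 / 15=5.13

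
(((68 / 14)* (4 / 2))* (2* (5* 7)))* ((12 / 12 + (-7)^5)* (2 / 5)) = -4571232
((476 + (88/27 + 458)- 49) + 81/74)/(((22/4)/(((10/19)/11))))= 1615390/208791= 7.74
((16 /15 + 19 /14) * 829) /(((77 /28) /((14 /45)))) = 1687844 /7425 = 227.32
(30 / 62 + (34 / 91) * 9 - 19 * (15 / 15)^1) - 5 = -56853 / 2821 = -20.15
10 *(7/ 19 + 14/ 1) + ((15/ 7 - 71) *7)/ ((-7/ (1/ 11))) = 149.94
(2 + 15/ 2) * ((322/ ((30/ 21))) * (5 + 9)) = 149891/ 5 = 29978.20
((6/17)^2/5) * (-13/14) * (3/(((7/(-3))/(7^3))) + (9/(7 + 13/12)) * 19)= 9.71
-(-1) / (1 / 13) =13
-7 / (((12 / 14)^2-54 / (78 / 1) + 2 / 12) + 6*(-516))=26754 / 11832113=0.00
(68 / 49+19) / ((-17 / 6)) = -7.20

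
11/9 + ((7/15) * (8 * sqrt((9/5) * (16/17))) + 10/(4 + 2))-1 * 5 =-19/9 + 224 * sqrt(85)/425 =2.75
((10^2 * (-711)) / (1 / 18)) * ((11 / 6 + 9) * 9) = -124780500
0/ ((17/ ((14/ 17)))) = 0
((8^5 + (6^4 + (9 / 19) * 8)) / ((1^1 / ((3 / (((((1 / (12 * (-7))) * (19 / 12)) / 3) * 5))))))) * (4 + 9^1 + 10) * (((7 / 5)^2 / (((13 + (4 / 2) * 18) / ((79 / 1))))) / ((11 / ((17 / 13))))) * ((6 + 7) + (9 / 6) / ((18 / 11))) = -2524292465948064 / 6452875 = -391188805.91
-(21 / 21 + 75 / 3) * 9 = -234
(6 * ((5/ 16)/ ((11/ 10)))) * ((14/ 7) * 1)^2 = 75/ 11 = 6.82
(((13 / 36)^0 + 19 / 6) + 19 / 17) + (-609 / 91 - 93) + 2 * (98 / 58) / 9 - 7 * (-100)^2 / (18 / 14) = -2097222593 / 38454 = -54538.48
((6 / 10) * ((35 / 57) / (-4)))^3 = -343 / 438976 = -0.00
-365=-365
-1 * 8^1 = -8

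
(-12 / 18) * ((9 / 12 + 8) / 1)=-35 / 6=-5.83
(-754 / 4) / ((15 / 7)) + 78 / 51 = -44083 / 510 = -86.44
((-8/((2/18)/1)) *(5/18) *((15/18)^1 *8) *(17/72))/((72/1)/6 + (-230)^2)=-425/714312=-0.00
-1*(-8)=8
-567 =-567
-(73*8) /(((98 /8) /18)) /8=-5256 /49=-107.27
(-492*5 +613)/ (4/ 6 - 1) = 5541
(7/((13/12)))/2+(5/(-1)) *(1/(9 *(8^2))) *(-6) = 4097/1248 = 3.28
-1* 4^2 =-16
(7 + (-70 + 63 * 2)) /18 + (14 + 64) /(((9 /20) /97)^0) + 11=185 /2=92.50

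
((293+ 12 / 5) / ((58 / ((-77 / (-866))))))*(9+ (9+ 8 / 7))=8.67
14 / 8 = 7 / 4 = 1.75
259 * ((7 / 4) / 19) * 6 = 5439 / 38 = 143.13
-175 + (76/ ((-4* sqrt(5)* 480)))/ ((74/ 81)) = -175 - 513* sqrt(5)/ 59200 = -175.02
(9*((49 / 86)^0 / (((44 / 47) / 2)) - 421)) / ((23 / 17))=-1409895 / 506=-2786.35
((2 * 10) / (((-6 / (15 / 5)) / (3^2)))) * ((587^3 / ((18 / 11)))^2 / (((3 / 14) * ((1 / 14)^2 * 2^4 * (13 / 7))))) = -59425951229498388133445 / 1404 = -42326176089386316334.36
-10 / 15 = -2 / 3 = -0.67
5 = 5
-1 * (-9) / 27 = 1 / 3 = 0.33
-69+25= -44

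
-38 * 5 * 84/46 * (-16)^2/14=-145920/23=-6344.35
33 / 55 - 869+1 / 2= -8679 / 10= -867.90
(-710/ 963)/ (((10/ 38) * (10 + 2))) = -1349/ 5778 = -0.23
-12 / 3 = -4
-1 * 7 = -7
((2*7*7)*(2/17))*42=8232/17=484.24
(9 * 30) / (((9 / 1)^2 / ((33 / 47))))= 2.34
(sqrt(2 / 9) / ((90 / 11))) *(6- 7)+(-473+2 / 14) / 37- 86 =-25584 / 259- 11 *sqrt(2) / 270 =-98.84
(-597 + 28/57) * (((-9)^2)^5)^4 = -1675216002972391912890048410075746167243867/19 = -88169263314336416467897280000000000000000.00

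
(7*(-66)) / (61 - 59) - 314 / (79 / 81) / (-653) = -11891163 / 51587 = -230.51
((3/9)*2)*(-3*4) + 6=-2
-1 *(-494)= 494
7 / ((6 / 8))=28 / 3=9.33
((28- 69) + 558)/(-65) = -517/65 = -7.95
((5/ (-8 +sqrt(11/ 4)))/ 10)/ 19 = -16/ 4655 - sqrt(11)/ 4655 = -0.00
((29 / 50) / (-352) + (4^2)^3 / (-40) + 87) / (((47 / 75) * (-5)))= 813207 / 165440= 4.92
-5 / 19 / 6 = -5 / 114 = -0.04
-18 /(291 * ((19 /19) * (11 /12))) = -72 /1067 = -0.07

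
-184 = -184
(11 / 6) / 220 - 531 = -63719 / 120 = -530.99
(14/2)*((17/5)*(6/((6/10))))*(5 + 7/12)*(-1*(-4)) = 15946/3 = 5315.33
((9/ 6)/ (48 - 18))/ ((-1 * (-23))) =1/ 460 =0.00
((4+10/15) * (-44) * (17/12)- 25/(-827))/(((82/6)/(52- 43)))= -6494583/33907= -191.54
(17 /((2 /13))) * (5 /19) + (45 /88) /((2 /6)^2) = 56315 /1672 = 33.68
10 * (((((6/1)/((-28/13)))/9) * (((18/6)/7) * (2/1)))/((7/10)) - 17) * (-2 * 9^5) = 7039821780/343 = 20524261.75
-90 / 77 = -1.17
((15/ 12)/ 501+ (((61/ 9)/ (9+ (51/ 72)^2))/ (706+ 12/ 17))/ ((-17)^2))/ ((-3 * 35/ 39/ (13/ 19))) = -0.00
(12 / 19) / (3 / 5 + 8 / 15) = 180 / 323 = 0.56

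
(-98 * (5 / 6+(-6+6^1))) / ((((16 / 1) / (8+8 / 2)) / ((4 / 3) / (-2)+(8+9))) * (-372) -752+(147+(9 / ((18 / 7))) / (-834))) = 6674780 / 51930187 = 0.13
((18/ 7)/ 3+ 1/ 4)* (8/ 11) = 62/ 77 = 0.81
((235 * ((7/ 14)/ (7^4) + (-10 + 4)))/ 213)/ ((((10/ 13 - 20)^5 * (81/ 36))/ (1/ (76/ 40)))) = 502774163281/ 854019755859375000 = 0.00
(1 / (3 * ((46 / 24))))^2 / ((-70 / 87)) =-696 / 18515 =-0.04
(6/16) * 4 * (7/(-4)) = -21/8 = -2.62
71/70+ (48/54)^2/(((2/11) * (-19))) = 84629/107730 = 0.79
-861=-861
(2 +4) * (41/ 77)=246/ 77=3.19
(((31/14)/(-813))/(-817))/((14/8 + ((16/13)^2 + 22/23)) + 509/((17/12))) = 4096898/446742168675915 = 0.00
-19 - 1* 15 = -34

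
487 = 487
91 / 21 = 13 / 3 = 4.33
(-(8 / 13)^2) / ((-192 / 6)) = 2 / 169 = 0.01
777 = 777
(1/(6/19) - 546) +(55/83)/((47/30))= -12695657/23406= -542.41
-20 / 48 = -5 / 12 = -0.42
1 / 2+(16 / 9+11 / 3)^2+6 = 5855 / 162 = 36.14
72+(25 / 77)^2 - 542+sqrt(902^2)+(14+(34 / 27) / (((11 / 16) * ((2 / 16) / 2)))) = 76105349 / 160083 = 475.41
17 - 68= -51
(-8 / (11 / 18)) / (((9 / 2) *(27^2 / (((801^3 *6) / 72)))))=-5639752 / 33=-170901.58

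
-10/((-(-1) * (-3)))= 10/3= 3.33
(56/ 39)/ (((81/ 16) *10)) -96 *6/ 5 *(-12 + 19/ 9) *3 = 10796288/ 3159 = 3417.63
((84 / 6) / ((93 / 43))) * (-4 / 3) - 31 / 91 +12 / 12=-202388 / 25389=-7.97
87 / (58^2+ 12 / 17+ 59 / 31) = 15283 / 591401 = 0.03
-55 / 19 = -2.89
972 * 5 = 4860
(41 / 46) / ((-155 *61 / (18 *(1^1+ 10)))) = -4059 / 217465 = -0.02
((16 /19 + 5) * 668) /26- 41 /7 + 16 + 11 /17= 4728954 /29393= 160.89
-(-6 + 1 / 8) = 47 / 8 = 5.88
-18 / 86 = -9 / 43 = -0.21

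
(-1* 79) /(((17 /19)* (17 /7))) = -10507 /289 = -36.36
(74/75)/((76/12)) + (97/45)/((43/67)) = 646043/183825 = 3.51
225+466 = 691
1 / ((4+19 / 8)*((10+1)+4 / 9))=24 / 1751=0.01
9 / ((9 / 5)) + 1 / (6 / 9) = 13 / 2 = 6.50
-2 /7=-0.29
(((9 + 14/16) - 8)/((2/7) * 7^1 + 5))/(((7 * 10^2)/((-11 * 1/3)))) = -11/7840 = -0.00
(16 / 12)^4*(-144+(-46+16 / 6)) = -143872 / 243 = -592.07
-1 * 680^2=-462400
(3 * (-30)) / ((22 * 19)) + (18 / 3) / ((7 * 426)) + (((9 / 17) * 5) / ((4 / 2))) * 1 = 3920981 / 3531682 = 1.11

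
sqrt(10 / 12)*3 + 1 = 1 + sqrt(30) / 2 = 3.74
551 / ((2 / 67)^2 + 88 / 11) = 68.87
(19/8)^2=361/64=5.64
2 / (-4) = -1 / 2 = -0.50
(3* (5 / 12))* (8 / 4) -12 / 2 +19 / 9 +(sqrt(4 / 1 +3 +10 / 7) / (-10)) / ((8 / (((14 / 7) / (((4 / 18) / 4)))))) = -25 / 18 -9* sqrt(413) / 140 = -2.70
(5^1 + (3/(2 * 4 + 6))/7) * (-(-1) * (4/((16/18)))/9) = 2.52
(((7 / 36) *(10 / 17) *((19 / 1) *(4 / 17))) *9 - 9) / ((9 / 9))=-1271 / 289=-4.40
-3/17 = -0.18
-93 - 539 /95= -9374 /95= -98.67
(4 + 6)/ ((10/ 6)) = 6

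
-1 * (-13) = 13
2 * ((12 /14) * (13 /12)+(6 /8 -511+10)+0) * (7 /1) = -13981 /2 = -6990.50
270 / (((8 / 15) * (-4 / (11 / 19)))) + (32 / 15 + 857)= 3583523 / 4560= 785.86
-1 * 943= -943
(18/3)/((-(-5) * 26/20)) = 12/13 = 0.92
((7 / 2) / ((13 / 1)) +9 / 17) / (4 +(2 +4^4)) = 353 / 115804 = 0.00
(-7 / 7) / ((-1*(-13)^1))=-0.08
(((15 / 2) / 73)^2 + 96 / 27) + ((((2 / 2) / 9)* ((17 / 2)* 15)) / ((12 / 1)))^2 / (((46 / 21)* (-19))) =28431401249 / 8048239488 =3.53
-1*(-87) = 87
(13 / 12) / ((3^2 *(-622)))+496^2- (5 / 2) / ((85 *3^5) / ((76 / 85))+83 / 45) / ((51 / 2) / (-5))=22198198309375070633 / 90230709892536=246016.00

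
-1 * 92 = -92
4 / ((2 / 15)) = 30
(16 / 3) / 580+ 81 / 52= 35443 / 22620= 1.57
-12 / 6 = -2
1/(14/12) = 6/7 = 0.86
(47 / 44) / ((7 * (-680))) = -47 / 209440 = -0.00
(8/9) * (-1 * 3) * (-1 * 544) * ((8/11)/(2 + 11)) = 34816/429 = 81.16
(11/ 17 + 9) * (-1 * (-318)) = 52152/ 17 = 3067.76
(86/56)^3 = 3.62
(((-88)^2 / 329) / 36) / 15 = 1936 / 44415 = 0.04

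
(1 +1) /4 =1 /2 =0.50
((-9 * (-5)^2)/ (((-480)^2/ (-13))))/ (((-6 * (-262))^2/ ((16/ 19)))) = 13/ 3004959744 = 0.00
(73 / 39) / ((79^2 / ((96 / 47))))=2336 / 3813251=0.00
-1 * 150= -150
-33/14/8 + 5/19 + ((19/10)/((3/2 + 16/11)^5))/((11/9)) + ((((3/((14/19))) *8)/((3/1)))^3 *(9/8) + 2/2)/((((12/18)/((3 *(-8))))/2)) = -62753478234612190303/604929120250000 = -103736.91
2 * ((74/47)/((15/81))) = 3996/235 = 17.00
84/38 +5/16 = 2.52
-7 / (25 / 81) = -567 / 25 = -22.68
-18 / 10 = -9 / 5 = -1.80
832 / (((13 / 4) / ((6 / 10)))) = 768 / 5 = 153.60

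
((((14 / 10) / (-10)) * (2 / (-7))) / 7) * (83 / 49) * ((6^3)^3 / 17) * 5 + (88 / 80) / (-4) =6691526003 / 233240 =28689.44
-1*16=-16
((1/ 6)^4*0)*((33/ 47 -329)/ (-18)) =0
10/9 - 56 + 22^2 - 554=-1124/9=-124.89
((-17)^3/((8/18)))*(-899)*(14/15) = 92752527/10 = 9275252.70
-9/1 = -9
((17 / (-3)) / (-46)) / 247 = 0.00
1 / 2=0.50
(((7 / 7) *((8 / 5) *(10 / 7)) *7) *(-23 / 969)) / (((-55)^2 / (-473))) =15824 / 266475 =0.06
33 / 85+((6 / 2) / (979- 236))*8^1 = 26559 / 63155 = 0.42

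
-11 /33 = -1 /3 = -0.33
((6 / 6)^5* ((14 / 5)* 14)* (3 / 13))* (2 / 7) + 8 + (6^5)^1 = 506128 / 65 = 7786.58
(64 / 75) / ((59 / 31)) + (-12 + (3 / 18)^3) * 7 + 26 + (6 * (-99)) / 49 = -1087204123 / 15611400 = -69.64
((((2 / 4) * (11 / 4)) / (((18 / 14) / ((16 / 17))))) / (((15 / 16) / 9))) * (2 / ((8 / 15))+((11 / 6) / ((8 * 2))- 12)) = -60137 / 765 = -78.61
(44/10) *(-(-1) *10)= 44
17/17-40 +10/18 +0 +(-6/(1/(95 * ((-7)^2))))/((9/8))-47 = -224209/9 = -24912.11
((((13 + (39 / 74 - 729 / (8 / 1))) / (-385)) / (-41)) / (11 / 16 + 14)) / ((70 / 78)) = -1791582 / 4803770125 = -0.00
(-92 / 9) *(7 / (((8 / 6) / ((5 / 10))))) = -161 / 6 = -26.83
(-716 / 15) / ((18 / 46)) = -16468 / 135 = -121.99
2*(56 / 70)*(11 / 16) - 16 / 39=269 / 390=0.69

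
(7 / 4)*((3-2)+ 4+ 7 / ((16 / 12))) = 17.94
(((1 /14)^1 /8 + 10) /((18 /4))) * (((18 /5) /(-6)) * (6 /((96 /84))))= -1121 /160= -7.01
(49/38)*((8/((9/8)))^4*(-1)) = -411041792/124659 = -3297.33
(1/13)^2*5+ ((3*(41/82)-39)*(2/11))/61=-9320/113399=-0.08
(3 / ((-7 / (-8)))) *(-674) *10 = -161760 / 7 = -23108.57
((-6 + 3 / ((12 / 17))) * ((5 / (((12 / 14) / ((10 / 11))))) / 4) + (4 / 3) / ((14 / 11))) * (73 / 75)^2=-25062287 / 20790000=-1.21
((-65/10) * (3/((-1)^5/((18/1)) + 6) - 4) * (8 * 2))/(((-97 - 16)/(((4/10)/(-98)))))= 38896/2962295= 0.01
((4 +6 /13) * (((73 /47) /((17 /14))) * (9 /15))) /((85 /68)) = 711312 /259675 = 2.74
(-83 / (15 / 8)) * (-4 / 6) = 1328 / 45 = 29.51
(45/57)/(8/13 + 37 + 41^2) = 195/424498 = 0.00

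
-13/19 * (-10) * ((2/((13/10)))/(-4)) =-50/19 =-2.63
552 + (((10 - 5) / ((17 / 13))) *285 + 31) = 28436 / 17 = 1672.71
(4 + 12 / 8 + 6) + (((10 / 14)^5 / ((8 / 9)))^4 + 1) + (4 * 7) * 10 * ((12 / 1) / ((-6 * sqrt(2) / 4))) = 4085989740156728591825 / 326829122755018756096 - 1120 * sqrt(2) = -1571.42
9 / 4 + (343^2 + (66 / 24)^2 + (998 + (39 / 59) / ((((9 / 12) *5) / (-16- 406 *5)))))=558357883 / 4720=118296.16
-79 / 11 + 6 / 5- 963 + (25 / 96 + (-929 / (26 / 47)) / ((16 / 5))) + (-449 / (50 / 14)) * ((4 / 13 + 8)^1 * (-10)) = 153597679 / 17160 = 8950.91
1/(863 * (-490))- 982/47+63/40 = -19.32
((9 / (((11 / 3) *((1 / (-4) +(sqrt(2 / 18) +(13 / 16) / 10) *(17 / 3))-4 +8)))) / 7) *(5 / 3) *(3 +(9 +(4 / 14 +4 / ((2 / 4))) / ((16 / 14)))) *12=194400 / 8783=22.13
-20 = -20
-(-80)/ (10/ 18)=144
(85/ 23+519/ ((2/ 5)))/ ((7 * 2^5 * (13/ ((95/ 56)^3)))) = 51318180625/ 23524114432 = 2.18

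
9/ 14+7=107/ 14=7.64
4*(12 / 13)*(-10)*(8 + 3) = -5280 / 13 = -406.15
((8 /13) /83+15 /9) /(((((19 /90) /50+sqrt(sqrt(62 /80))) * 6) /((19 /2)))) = 2.81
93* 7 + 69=720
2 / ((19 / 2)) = 4 / 19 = 0.21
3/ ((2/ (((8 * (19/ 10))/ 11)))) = 114/ 55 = 2.07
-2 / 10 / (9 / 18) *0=0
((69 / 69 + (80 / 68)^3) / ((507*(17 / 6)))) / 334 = 12913 / 2357213183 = 0.00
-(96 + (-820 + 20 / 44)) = 7959 / 11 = 723.55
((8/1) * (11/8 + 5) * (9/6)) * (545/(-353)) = -83385/706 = -118.11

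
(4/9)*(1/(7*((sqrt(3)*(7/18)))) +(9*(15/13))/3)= 8*sqrt(3)/147 +20/13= 1.63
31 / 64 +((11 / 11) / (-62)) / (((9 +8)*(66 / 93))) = 5781 / 11968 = 0.48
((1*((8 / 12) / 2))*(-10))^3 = -1000 / 27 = -37.04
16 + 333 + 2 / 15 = 5237 / 15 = 349.13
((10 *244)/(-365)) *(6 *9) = -26352/73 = -360.99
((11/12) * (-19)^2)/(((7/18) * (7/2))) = 11913/49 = 243.12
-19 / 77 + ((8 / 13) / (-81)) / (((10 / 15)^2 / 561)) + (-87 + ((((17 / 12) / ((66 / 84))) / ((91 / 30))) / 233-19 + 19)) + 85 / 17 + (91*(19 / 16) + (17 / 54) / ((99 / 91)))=14978622059 / 906809904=16.52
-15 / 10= -3 / 2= -1.50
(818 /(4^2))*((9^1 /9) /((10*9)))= 409 /720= 0.57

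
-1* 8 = -8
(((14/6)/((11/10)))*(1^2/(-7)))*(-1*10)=100/33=3.03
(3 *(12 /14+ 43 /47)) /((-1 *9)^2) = 583 /8883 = 0.07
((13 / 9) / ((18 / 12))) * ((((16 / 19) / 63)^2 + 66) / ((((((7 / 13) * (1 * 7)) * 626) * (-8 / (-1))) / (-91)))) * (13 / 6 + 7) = -5713420158875 / 2034256368312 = -2.81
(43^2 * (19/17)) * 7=245917/17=14465.71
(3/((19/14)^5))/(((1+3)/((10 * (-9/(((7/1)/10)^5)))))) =-216000000/2476099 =-87.23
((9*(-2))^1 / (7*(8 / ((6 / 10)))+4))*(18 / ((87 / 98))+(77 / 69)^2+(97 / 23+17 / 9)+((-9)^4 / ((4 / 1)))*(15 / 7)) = -41084599653 / 62714008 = -655.11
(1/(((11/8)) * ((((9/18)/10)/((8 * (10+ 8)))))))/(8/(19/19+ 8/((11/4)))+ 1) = 990720/1441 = 687.52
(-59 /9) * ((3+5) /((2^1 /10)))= -2360 /9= -262.22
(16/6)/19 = 0.14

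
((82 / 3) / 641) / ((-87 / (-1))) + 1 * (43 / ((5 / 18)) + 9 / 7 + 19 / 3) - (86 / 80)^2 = 302171675317 / 1873771200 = 161.26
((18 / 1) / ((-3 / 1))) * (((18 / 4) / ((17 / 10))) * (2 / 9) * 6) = -360 / 17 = -21.18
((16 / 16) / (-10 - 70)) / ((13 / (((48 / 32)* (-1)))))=0.00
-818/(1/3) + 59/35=-85831/35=-2452.31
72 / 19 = 3.79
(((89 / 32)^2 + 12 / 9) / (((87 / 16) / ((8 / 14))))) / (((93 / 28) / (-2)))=-27859 / 48546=-0.57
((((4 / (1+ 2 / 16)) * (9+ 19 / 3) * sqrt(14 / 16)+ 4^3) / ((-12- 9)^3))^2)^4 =42752018826441471945605120 * sqrt(14) / 565990866204262677813673454262807489357843+ 4319012220873943890175983616 / 15281753387515092300969183265095802212661761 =0.00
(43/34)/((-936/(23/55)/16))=-989/109395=-0.01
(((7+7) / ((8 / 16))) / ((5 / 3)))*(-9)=-756 / 5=-151.20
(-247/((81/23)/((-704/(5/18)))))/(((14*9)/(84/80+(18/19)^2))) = 246648688/89775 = 2747.41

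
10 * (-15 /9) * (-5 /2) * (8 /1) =1000 /3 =333.33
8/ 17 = 0.47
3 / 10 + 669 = 6693 / 10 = 669.30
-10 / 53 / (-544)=5 / 14416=0.00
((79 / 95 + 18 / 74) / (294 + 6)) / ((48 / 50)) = 1889 / 506160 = 0.00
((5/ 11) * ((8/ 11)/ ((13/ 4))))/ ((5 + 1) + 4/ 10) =25/ 1573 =0.02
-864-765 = -1629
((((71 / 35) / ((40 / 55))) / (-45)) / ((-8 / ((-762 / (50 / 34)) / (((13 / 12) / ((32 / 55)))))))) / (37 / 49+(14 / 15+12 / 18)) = -4292092 / 4688125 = -0.92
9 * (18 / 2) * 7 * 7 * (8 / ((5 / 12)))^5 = 32362142367744 / 3125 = 10355885557.68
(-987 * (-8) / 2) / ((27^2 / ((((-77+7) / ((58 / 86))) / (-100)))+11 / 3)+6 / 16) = 28520352 / 5103037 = 5.59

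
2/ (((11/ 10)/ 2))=3.64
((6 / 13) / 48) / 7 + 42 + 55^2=2232777 / 728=3067.00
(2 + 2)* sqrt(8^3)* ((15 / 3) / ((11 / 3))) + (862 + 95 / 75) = 960* sqrt(2) / 11 + 12949 / 15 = 986.69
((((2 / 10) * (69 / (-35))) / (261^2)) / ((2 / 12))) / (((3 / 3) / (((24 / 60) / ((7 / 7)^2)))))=-92 / 6622875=-0.00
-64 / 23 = -2.78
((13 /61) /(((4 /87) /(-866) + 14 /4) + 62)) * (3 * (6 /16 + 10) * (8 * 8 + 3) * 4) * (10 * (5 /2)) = 204251220225 /301028717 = 678.51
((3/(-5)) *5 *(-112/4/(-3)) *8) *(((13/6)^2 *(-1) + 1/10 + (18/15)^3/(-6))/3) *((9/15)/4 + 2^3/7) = 7953502/16875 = 471.32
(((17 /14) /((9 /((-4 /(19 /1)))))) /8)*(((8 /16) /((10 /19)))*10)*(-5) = 85 /504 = 0.17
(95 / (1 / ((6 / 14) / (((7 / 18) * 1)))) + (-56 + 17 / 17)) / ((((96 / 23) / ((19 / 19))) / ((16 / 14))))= 56005 / 4116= 13.61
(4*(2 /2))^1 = 4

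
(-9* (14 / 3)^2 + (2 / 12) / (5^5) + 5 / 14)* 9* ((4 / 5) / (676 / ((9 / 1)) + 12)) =-346654593 / 21437500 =-16.17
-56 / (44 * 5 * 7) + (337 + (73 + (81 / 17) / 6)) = 768117 / 1870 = 410.76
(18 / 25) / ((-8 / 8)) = -18 / 25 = -0.72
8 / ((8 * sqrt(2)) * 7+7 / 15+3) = -390 / 88031+6300 * sqrt(2) / 88031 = 0.10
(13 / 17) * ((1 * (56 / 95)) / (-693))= -104 / 159885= -0.00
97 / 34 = 2.85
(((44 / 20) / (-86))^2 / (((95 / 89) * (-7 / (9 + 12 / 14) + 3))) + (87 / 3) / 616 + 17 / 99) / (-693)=-210663616699 / 666429290950500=-0.00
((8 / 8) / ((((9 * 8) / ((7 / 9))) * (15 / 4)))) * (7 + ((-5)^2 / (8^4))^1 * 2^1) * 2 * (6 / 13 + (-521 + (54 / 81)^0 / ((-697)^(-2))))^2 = 66683457139140625 / 7008768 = 9514290833.87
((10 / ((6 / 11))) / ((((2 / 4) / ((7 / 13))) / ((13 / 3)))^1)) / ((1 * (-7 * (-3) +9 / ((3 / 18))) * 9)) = 154 / 1215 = 0.13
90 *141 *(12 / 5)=30456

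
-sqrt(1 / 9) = -1 / 3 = -0.33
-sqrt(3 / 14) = -sqrt(42) / 14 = -0.46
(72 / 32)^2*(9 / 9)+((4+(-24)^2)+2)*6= 55953 / 16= 3497.06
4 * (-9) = -36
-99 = -99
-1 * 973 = -973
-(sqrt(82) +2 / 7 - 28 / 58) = 40 / 203 - sqrt(82) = -8.86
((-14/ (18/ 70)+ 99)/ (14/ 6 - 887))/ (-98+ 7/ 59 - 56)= 23659/ 72286998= 0.00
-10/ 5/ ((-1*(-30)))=-1/ 15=-0.07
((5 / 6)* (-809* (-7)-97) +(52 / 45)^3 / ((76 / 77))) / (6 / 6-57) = -8033401079 / 96957000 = -82.86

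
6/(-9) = -2/3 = -0.67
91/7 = 13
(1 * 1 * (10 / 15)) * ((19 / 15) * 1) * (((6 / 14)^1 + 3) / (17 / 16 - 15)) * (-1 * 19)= 92416 / 23415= 3.95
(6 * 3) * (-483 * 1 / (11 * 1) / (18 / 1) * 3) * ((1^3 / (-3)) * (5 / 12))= 805 / 44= 18.30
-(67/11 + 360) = -4027/11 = -366.09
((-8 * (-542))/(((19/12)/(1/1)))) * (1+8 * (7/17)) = 3798336/323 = 11759.55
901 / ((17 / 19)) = 1007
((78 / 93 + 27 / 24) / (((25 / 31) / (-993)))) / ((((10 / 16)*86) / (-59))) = 28531869 / 10750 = 2654.13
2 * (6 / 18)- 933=-2797 / 3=-932.33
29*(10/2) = 145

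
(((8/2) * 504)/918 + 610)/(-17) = -31222/867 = -36.01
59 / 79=0.75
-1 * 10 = -10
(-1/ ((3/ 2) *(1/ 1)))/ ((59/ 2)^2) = -8/ 10443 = -0.00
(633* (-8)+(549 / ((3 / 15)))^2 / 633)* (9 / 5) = 12311.41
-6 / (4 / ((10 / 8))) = -15 / 8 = -1.88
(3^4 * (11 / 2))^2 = 793881 / 4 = 198470.25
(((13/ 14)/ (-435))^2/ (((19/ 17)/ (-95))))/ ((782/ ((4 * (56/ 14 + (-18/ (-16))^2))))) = -56953/ 5459368320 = -0.00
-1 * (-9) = 9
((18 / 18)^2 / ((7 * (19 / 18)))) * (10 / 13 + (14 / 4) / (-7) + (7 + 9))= 2.20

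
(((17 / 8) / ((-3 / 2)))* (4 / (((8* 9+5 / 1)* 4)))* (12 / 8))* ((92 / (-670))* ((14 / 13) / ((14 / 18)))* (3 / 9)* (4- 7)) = -3519 / 670670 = -0.01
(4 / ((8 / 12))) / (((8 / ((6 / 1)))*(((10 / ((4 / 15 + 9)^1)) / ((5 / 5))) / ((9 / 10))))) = 3753 / 1000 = 3.75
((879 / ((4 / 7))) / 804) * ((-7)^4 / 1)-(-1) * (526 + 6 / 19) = 104284569 / 20368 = 5120.02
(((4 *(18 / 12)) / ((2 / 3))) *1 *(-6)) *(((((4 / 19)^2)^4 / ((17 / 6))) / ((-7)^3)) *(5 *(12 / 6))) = 212336640 / 99031156092071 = 0.00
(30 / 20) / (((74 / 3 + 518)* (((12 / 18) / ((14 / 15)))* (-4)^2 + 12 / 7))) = 63 / 299552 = 0.00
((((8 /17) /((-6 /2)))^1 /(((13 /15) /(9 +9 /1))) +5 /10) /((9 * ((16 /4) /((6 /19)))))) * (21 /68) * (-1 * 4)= 8533 /285532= 0.03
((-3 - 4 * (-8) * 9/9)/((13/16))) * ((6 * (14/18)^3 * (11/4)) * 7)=6127352/3159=1939.65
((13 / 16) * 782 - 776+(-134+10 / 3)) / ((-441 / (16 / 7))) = 13022 / 9261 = 1.41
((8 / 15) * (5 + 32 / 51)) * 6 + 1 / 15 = 4609 / 255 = 18.07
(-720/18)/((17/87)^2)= -302760/289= -1047.61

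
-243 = -243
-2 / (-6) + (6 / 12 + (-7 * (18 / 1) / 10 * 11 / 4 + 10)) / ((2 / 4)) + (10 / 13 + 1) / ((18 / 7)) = -27658 / 585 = -47.28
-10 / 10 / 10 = -1 / 10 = -0.10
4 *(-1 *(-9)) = 36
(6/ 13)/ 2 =3/ 13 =0.23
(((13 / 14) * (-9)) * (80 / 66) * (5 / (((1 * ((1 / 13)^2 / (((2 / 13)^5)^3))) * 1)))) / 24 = -409600 / 1793952554431037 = -0.00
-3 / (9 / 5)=-5 / 3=-1.67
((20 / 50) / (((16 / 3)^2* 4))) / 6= 3 / 5120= 0.00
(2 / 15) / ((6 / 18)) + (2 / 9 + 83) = 3763 / 45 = 83.62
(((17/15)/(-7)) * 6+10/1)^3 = 31554496/42875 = 735.96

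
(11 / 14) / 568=11 / 7952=0.00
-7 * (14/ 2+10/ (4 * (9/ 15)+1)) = -1183/ 17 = -69.59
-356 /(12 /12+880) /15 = -356 /13215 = -0.03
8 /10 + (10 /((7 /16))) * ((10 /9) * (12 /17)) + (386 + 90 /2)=802763 /1785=449.73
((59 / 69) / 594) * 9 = 59 / 4554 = 0.01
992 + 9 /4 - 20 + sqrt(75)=982.91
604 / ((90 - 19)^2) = 604 / 5041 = 0.12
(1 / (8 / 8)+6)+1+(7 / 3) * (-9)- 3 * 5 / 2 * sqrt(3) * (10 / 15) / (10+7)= -13- 5 * sqrt(3) / 17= -13.51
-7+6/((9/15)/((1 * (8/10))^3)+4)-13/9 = -7.28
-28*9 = -252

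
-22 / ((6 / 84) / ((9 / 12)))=-231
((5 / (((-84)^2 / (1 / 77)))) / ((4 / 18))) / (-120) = -1 / 2897664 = -0.00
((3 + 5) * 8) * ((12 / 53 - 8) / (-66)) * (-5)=-65920 / 1749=-37.69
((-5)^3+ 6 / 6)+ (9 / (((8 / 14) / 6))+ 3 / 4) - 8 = -147 / 4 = -36.75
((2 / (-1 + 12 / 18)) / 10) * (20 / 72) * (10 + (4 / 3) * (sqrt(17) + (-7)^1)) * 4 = -8 * sqrt(17) / 9 - 4 / 9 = -4.11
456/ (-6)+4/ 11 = -832/ 11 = -75.64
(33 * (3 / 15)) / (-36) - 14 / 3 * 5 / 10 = -151 / 60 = -2.52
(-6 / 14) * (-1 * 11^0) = 3 / 7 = 0.43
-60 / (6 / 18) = -180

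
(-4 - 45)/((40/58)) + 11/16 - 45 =-9229/80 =-115.36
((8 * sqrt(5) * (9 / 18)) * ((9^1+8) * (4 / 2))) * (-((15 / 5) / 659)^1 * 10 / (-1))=13.84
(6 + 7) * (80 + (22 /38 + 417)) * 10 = 1229020 /19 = 64685.26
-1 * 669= -669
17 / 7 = 2.43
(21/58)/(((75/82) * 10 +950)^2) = 0.00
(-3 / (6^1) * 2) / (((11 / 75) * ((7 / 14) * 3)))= -50 / 11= -4.55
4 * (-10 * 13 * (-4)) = 2080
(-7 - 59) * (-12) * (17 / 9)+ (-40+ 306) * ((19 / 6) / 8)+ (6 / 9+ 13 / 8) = 19243 / 12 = 1603.58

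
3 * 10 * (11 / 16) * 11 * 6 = 1361.25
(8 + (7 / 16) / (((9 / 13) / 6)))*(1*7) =1981 / 24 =82.54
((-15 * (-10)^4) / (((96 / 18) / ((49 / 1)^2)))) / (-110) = 13505625 / 22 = 613892.05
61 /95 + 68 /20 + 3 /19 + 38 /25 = 143 /25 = 5.72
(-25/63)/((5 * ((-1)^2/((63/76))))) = -5/76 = -0.07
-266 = -266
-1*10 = -10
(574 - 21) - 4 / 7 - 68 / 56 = 7717 / 14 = 551.21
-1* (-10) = 10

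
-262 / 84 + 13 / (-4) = -535 / 84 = -6.37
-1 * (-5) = 5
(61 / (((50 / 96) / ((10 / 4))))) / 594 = 244 / 495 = 0.49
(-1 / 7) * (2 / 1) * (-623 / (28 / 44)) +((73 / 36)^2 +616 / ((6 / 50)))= 49144471 / 9072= 5417.16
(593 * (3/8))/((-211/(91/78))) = -4151/3376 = -1.23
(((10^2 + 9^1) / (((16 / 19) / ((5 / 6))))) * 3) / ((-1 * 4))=-10355 / 128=-80.90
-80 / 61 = -1.31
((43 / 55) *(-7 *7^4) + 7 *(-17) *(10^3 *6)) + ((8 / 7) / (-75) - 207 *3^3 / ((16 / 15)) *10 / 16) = -539922648329 / 739200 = -730414.84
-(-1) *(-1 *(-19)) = 19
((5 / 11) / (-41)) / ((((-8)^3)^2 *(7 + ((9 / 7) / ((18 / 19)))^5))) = -84035 / 23057457291264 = -0.00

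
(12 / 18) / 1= 2 / 3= 0.67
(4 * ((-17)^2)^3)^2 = 9321955795676176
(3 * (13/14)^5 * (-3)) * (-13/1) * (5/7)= 217206405/3764768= 57.69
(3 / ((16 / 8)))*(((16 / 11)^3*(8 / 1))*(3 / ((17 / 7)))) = 45.62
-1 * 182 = -182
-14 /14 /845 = -1 /845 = -0.00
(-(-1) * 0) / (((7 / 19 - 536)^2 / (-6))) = 0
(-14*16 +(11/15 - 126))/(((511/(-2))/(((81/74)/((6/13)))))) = 612963/189070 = 3.24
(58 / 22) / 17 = 29 / 187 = 0.16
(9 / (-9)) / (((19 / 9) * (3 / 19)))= -3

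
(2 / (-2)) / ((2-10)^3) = 1 / 512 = 0.00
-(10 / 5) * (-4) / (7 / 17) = 136 / 7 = 19.43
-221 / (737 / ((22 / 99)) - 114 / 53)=-23426 / 351321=-0.07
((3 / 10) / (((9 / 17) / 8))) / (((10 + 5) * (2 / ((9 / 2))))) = 17 / 25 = 0.68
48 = 48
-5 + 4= -1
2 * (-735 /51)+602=9744 /17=573.18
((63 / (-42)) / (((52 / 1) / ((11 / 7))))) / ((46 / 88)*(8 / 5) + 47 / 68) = -30855 / 1039766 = -0.03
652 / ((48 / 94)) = 1276.83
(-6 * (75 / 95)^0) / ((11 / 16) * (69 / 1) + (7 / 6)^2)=-864 / 7027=-0.12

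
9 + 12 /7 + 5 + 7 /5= 599 /35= 17.11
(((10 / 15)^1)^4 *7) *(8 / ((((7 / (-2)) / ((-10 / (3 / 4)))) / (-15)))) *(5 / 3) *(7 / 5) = -358400 / 243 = -1474.90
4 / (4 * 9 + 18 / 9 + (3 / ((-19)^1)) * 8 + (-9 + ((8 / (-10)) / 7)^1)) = 2660 / 18369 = 0.14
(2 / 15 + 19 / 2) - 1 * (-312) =321.63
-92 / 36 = -23 / 9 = -2.56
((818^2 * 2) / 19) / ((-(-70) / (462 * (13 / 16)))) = 71763549 / 190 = 377702.89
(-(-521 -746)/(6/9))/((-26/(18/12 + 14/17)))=-300279/1768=-169.84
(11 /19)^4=14641 /130321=0.11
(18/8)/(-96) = -3/128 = -0.02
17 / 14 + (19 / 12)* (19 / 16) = 4159 / 1344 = 3.09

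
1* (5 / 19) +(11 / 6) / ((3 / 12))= 433 / 57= 7.60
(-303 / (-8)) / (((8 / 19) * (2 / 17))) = 97869 / 128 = 764.60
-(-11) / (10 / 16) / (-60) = -0.29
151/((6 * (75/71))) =23.82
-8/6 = -4/3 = -1.33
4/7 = 0.57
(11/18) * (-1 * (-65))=715/18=39.72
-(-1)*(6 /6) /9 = 1 /9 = 0.11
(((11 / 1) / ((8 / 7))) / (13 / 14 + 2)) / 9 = 539 / 1476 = 0.37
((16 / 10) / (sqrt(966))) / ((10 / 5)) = 2 * sqrt(966) / 2415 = 0.03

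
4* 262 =1048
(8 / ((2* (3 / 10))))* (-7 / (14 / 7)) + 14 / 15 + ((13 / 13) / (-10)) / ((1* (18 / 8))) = -412 / 9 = -45.78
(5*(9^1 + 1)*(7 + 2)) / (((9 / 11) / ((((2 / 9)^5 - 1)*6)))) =-64918700 / 19683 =-3298.21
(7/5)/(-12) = -7/60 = -0.12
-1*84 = -84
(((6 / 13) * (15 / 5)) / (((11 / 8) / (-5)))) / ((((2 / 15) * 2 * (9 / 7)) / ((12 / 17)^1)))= -25200 / 2431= -10.37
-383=-383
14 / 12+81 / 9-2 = 49 / 6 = 8.17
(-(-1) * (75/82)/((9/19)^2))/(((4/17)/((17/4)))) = 2608225/35424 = 73.63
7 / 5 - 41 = -198 / 5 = -39.60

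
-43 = -43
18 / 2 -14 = -5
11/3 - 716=-2137/3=-712.33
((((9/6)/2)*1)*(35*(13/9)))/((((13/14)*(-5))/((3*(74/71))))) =-1813/71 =-25.54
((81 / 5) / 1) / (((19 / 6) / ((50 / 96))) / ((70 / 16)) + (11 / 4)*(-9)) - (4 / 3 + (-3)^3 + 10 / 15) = 1987325 / 81761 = 24.31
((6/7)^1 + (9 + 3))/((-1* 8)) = -45/28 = -1.61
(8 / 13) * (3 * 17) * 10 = 4080 / 13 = 313.85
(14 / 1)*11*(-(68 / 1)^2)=-712096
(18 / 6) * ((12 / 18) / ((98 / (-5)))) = -5 / 49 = -0.10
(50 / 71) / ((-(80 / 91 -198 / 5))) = 0.02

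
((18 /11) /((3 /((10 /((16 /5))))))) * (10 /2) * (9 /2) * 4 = 3375 /22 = 153.41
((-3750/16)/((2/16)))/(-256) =1875/256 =7.32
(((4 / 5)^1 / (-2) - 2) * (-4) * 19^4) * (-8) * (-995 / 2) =4979304768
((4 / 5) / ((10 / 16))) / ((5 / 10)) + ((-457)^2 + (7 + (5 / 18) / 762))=71617600349 / 342900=208858.56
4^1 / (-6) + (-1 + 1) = -2 / 3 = -0.67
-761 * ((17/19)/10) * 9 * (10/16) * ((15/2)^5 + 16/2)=-88446116223/9728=-9091911.62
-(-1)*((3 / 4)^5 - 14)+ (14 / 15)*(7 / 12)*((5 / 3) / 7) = -376927 / 27648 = -13.63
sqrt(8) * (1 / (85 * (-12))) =-sqrt(2) / 510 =-0.00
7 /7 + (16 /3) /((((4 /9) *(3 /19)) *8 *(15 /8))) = 6.07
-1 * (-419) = 419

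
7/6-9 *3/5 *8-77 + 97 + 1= -21.03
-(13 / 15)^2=-169 / 225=-0.75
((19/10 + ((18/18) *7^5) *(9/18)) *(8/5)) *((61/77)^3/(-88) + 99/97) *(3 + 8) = 166229323293153/1107092525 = 150149.44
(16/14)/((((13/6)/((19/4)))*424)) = 57/9646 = 0.01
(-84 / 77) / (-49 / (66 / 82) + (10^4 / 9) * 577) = -108 / 63463973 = -0.00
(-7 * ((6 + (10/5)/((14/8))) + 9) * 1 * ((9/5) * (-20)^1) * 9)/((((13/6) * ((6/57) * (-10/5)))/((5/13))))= -5217210/169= -30871.07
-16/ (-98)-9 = -433/ 49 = -8.84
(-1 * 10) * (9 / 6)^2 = -45 / 2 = -22.50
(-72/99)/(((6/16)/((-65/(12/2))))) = 2080/99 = 21.01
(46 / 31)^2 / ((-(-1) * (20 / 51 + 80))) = 26979 / 985025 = 0.03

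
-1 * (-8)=8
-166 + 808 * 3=2258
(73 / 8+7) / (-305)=-129 / 2440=-0.05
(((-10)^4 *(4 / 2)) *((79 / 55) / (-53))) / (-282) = 158000 / 82203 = 1.92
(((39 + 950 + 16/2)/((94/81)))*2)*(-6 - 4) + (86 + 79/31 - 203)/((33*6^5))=-17182.34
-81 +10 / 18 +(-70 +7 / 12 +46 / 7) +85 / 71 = -142.09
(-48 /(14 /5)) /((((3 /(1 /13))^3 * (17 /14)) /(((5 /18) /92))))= -50 /69581187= -0.00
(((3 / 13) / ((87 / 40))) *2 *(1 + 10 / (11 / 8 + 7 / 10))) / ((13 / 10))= 386400 / 406783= 0.95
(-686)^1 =-686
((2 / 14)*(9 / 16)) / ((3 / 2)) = 0.05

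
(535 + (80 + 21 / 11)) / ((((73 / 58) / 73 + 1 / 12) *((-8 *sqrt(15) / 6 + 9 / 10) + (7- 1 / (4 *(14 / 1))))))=21159290880 *sqrt(15) / 91746017 + 125085415104 / 91746017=2256.61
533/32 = 16.66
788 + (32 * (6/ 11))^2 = 132212/ 121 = 1092.66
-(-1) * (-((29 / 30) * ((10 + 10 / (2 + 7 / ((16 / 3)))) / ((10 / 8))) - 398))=102802 / 265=387.93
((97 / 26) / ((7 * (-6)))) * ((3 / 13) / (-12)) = 97 / 56784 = 0.00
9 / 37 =0.24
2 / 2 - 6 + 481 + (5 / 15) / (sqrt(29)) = 476.06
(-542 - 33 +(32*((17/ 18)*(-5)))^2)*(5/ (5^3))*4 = 288484/ 81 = 3561.53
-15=-15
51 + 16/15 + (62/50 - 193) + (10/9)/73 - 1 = -2310638/16425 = -140.68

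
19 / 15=1.27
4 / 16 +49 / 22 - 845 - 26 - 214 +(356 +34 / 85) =-159747 / 220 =-726.12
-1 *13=-13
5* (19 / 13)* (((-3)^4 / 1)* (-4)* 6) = -184680 / 13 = -14206.15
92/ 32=23/ 8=2.88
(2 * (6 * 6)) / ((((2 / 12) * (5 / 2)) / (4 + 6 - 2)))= 6912 / 5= 1382.40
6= 6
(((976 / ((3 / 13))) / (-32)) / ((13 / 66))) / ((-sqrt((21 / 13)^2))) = 8723 / 21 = 415.38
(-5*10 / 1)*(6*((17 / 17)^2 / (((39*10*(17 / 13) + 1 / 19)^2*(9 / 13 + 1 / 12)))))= -16894800 / 11363773201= -0.00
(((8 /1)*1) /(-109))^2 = 64 /11881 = 0.01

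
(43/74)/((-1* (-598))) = 43/44252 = 0.00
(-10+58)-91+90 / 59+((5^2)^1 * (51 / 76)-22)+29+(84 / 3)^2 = 3436097 / 4484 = 766.30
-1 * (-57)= 57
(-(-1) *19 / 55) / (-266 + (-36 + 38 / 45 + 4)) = -171 / 147092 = -0.00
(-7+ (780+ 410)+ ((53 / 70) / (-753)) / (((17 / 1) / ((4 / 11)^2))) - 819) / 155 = 19733253116 / 8402896425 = 2.35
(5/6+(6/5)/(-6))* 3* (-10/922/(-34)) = 19/31348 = 0.00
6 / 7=0.86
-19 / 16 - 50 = -819 / 16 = -51.19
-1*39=-39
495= 495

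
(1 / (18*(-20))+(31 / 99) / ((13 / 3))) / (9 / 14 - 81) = -25039 / 28957500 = -0.00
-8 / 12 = -2 / 3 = -0.67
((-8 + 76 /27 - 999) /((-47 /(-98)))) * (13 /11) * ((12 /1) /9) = -138167848 /41877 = -3299.37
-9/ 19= -0.47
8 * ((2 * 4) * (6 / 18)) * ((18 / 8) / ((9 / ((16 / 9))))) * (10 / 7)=2560 / 189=13.54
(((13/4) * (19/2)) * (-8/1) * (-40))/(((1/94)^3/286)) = 2346964597120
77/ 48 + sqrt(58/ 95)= sqrt(5510)/ 95 + 77/ 48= 2.39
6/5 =1.20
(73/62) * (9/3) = 219/62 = 3.53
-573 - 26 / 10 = -2878 / 5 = -575.60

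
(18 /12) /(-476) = -3 /952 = -0.00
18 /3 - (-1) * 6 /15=32 /5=6.40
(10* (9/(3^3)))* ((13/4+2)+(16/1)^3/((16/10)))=51305/6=8550.83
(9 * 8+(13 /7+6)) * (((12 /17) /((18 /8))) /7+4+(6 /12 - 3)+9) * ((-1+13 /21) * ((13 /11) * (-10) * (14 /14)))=2188529720 /577269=3791.18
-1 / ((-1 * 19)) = 1 / 19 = 0.05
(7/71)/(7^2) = 1/497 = 0.00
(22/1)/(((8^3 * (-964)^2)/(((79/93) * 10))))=4345/11062339584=0.00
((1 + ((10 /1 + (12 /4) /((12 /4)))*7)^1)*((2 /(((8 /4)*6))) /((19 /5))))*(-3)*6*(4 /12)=-390 /19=-20.53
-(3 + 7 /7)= -4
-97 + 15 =-82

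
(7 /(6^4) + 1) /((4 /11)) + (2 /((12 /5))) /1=18653 /5184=3.60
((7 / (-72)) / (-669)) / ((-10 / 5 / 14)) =-0.00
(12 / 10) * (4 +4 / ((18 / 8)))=104 / 15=6.93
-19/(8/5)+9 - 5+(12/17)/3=-1039/136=-7.64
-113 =-113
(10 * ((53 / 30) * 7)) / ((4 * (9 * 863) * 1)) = 371 / 93204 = 0.00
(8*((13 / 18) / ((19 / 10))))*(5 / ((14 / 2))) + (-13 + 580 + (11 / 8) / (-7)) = 568.98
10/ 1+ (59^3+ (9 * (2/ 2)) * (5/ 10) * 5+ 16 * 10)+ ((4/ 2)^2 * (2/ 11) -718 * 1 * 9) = 4380425/ 22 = 199110.23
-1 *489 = -489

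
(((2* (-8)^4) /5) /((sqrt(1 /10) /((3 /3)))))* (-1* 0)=0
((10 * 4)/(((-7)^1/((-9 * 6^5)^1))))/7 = 57129.80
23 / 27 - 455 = -454.15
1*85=85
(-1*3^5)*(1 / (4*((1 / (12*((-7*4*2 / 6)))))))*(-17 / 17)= -6804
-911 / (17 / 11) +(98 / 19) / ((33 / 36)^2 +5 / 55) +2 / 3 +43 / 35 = -5823229486 / 10004925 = -582.04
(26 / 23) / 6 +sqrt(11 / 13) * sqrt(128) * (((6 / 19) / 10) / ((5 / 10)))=13 / 69 +48 * sqrt(286) / 1235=0.85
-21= -21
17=17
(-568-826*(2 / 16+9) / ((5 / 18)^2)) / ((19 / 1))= -2456269 / 475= -5171.09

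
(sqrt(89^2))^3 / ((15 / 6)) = 1409938 / 5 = 281987.60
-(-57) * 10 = 570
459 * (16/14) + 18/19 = 69894/133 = 525.52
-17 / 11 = -1.55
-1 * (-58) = 58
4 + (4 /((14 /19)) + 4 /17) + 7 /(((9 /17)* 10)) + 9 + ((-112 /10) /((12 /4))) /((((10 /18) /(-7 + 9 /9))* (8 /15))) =1023727 /10710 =95.59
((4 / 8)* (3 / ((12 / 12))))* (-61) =-91.50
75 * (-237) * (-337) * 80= 479214000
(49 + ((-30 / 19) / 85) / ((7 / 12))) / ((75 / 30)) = 221434 / 11305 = 19.59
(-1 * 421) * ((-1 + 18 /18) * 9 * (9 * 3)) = 0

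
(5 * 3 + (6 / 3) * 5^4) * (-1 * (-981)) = 1240965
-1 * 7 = -7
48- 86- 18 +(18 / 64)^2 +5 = -52143 / 1024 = -50.92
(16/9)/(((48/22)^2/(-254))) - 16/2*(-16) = 5369/162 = 33.14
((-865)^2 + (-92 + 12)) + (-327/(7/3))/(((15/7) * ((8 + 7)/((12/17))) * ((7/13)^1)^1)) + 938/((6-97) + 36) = 24482299971/32725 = 748122.23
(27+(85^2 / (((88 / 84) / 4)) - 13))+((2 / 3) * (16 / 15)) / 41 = 560149732 / 20295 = 27600.38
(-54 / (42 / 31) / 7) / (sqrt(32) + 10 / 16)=11160 / 99127 - 71424 * sqrt(2) / 99127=-0.91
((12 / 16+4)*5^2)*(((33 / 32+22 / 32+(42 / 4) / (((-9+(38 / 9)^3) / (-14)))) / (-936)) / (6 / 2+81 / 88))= 806855995 / 49921881984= 0.02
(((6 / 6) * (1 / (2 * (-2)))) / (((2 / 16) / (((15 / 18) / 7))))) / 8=-5 / 168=-0.03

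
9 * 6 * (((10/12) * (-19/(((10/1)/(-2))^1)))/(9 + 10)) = 9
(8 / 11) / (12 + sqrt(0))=2 / 33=0.06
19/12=1.58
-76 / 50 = -38 / 25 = -1.52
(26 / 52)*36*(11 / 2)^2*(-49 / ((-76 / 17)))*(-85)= -77106645 / 152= -507280.56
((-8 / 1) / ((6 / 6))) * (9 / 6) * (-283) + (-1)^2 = 3397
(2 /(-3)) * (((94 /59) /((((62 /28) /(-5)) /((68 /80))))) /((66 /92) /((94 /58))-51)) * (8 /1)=-0.32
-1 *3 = -3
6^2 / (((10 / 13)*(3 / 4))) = 312 / 5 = 62.40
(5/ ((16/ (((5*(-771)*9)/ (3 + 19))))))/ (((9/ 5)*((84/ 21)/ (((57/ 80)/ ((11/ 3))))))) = -3296025/ 247808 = -13.30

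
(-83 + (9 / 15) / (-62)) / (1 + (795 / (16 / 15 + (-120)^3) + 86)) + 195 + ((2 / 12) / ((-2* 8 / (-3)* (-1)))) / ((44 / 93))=193.98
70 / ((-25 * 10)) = -7 / 25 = -0.28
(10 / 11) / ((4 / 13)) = 65 / 22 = 2.95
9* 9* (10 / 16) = 405 / 8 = 50.62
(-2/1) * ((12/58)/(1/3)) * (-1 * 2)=72/29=2.48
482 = 482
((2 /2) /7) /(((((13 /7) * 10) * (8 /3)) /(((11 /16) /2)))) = 33 /33280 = 0.00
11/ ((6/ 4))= 22/ 3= 7.33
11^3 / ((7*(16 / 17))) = 22627 / 112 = 202.03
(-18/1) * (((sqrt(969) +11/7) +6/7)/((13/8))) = -144 * sqrt(969)/13 - 2448/91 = -371.71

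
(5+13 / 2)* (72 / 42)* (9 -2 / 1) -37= 101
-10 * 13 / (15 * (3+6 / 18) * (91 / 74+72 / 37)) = -962 / 1175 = -0.82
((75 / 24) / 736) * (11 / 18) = 275 / 105984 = 0.00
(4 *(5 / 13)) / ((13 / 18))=360 / 169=2.13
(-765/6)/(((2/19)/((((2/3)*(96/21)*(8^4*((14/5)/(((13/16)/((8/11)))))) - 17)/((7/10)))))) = -108321924385/2002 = -54106855.34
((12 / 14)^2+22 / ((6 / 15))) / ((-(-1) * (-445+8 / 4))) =-2731 / 21707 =-0.13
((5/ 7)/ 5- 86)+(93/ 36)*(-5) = -8297/ 84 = -98.77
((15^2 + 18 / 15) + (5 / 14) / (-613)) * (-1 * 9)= -2035.79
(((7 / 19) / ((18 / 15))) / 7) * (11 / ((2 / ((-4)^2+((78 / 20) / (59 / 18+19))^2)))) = 708879611 / 183313140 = 3.87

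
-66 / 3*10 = -220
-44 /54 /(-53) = 22 /1431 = 0.02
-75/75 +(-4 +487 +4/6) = 1448/3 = 482.67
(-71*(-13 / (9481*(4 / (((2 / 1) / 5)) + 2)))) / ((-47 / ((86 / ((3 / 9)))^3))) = -2964.34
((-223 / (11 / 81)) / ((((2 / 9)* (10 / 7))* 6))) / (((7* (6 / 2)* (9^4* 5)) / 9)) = -223 / 19800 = -0.01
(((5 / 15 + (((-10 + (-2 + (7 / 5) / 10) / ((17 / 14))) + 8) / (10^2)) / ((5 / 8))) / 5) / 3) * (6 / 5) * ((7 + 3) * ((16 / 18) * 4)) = 5647232 / 7171875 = 0.79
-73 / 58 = -1.26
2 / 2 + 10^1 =11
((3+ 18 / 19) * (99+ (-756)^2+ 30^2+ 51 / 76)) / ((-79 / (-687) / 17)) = 38113871382675 / 114076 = 334109465.47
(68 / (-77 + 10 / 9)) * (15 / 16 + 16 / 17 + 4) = -14391 / 2732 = -5.27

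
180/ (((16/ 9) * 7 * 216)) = 15/ 224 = 0.07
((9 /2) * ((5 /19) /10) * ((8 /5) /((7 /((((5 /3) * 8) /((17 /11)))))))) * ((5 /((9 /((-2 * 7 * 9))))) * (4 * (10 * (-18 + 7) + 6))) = 2196480 /323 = 6800.25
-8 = -8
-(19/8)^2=-361/64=-5.64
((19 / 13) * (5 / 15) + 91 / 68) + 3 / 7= 41843 / 18564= 2.25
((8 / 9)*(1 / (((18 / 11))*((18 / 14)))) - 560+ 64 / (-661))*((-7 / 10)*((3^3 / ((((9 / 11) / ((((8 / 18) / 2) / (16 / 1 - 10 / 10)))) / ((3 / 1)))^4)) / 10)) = 110558756415184 / 12003981713859375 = 0.01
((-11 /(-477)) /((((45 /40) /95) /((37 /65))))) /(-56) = -7733 /390663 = -0.02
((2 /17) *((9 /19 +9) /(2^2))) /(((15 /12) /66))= 4752 /323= 14.71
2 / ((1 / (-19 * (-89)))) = 3382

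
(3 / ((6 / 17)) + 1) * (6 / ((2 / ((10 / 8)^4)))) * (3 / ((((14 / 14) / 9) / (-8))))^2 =25970625 / 8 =3246328.12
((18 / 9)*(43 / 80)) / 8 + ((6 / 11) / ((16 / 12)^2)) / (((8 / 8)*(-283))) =132779 / 996160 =0.13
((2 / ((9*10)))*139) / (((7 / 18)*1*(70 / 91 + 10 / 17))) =30719 / 5250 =5.85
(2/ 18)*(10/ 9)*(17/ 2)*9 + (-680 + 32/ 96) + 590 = -722/ 9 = -80.22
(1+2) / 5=3 / 5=0.60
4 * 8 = 32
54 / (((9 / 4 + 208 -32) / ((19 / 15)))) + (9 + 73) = 293698 / 3565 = 82.38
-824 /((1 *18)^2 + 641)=-824 /965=-0.85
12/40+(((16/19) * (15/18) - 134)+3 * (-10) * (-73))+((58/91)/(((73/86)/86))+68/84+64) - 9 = 2748230931/1262170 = 2177.39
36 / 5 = 7.20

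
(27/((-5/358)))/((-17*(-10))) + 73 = 26192/425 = 61.63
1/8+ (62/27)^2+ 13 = 107297/5832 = 18.40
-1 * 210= -210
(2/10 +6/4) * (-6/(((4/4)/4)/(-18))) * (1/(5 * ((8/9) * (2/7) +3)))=231336/5125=45.14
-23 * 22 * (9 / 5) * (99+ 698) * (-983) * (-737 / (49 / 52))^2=5240183900381505504 / 12005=436500116649854.69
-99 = -99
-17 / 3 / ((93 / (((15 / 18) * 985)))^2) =-412345625 / 934092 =-441.44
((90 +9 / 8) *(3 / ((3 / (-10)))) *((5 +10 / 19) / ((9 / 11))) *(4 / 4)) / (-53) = 467775 / 4028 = 116.13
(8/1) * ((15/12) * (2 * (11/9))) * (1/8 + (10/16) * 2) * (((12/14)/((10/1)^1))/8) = 121/336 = 0.36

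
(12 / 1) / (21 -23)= -6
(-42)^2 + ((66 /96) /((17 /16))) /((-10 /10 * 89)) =2668921 /1513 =1763.99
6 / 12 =1 / 2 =0.50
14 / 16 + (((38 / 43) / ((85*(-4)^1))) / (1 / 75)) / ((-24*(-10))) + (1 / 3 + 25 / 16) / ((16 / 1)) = 0.99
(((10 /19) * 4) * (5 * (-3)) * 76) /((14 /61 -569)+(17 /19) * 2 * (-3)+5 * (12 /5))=4.27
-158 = -158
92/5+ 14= 162/5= 32.40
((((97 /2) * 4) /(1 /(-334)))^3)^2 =74009791454291383814155472896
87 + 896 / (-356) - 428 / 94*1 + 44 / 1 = 518399 / 4183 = 123.93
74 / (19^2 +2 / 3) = 222 / 1085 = 0.20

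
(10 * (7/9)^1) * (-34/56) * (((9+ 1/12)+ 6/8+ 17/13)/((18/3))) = -73865/8424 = -8.77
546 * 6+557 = 3833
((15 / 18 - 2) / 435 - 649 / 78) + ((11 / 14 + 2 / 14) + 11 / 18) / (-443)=-438053348 / 52608465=-8.33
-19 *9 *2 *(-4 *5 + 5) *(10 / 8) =12825 / 2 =6412.50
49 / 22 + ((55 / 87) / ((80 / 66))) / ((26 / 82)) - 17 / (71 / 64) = -26974615 / 2355496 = -11.45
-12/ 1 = -12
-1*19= -19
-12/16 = -3/4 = -0.75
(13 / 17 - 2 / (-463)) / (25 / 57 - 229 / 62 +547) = 21391302 / 15124874245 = 0.00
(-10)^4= 10000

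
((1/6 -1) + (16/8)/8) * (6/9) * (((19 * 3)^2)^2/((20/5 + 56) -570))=2736741/340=8049.24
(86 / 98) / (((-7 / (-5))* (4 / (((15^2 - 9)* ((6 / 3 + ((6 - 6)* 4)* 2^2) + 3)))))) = 58050 / 343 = 169.24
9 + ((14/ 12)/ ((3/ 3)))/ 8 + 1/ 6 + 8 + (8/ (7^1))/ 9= 17579/ 1008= 17.44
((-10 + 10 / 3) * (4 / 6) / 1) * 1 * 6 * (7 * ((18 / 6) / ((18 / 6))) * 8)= -4480 / 3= -1493.33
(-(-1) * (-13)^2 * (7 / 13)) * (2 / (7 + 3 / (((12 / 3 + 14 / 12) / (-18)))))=-5642 / 107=-52.73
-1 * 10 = -10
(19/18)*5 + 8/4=131/18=7.28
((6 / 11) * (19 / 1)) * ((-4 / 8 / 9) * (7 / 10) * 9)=-3.63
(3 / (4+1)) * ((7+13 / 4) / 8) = 123 / 160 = 0.77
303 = 303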